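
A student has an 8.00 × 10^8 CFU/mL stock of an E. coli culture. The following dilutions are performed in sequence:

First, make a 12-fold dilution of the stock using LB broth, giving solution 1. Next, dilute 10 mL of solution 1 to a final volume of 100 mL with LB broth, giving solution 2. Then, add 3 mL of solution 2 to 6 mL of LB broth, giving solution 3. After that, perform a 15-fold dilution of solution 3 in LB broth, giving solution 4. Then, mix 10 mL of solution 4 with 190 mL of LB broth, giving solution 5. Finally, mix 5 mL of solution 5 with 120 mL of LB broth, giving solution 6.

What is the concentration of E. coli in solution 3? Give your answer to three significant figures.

2.22 × 10^6 CFU/mL

Step 1: 12-fold → factor 12
Step 2: 10 mL brought to 100 mL → factor 100/10 = 10
Step 3: 3 mL + 6 mL = 9 mL total → factor 9/3 = 3
Dilution factor through solution 3 = 12 × 10 × 3 = 360
[solution 3] = 8.00 × 10^8 CFU/mL / 360 = 2.22 × 10^6 CFU/mL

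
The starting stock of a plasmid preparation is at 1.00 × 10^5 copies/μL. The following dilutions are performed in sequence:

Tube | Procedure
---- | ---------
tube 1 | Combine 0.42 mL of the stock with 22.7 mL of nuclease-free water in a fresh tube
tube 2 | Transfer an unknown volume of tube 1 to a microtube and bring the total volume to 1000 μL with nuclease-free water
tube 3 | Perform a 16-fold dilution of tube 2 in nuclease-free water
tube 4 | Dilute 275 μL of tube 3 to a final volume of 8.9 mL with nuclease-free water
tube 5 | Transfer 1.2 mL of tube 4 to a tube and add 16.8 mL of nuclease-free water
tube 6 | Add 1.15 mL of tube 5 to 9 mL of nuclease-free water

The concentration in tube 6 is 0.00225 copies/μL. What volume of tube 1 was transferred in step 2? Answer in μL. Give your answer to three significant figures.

Step 1: 0.42 mL + 22.7 mL = 23.12 mL total → factor 23.12/0.42 = 55.048
Step 2: v brought to 1000 μL → factor = 1000 μL/v
Step 3: 16-fold → factor 16
Step 4: 275 μL brought to 8.9 mL → factor 8900/275 = 32.364
Step 5: 1.2 mL + 16.8 mL = 18 mL total → factor 18/1.2 = 15
Step 6: 1.15 mL + 9 mL = 10.15 mL total → factor 10.15/1.15 = 8.8261
Product of known-step factors = 3.7738 × 10^6
Overall factor = 1.00 × 10^5 copies/μL / (0.00225 copies/μL) = 4.4444 × 10^7
Step-2 factor = 4.4444 × 10^7 / 3.7738 × 10^6 = 11.777
v = 1000 μL / 11.777 = 84.9 μL

84.9 μL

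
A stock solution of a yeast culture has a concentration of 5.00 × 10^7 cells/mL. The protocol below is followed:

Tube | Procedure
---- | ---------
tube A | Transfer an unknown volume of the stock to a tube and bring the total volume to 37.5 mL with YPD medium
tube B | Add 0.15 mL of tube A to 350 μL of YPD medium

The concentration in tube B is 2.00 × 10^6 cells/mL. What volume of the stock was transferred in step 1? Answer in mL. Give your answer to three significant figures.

5.00 mL

Step 1: v brought to 37.5 mL → factor = 37.5 mL/v
Step 2: 0.15 mL + 350 μL = 0.5 mL total → factor 0.5/0.15 = 3.3333
Product of known-step factors = 3.3333
Overall factor = 5.00 × 10^7 cells/mL / (2.00 × 10^6 cells/mL) = 25
Step-1 factor = 25 / 3.3333 = 7.5
v = 37.5 mL / 7.5 = 5.00 mL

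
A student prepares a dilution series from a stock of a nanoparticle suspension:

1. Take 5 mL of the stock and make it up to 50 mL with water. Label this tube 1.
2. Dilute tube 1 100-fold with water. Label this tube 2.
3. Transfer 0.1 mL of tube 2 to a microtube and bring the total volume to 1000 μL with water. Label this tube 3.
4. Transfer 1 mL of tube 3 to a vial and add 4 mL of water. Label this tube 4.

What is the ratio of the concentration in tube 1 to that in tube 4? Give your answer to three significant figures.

Step 1: 5 mL brought to 50 mL → factor 50/5 = 10
Step 2: 100-fold → factor 100
Step 3: 0.1 mL brought to 1000 μL → factor 1/0.1 = 10
Step 4: 1 mL + 4 mL = 5 mL total → factor 5/1 = 5
Dilution factor to tube 1 = 10; to tube 4 = 50000
[tube 1]/[tube 4] = (factor to tube 4)/(factor to tube 1) = 50000/10 = 5.00 × 10^3

5.00 × 10^3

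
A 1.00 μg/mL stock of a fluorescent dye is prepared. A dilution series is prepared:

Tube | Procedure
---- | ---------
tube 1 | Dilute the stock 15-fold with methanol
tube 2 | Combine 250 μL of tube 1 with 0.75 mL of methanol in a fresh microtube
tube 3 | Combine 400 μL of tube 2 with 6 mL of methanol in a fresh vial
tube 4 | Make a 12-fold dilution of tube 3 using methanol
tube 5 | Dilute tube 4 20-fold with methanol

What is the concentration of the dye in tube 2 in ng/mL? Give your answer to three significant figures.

Step 1: 15-fold → factor 15
Step 2: 250 μL + 0.75 mL = 1000 μL total → factor 1000/250 = 4
Dilution factor through tube 2 = 15 × 4 = 60
[tube 2] = 1.00 μg/mL / 60 = 0.01667 μg/mL = 16.7 ng/mL

16.7 ng/mL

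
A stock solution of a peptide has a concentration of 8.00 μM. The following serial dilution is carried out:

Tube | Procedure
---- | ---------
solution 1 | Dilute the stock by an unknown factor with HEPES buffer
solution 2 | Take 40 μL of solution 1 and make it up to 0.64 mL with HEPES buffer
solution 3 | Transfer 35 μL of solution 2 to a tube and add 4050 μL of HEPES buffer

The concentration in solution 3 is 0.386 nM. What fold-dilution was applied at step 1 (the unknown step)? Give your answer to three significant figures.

11.1-fold

Step 1: unknown factor x
Step 2: 40 μL brought to 0.64 mL → factor 640/40 = 16
Step 3: 35 μL + 4050 μL = 4085 μL total → factor 4085/35 = 116.71
Product of known-step factors = 1867.4
Overall factor = 8.00 μM / (0.386 nM) = 20725
x = 20725 / 1867.4 = 11.1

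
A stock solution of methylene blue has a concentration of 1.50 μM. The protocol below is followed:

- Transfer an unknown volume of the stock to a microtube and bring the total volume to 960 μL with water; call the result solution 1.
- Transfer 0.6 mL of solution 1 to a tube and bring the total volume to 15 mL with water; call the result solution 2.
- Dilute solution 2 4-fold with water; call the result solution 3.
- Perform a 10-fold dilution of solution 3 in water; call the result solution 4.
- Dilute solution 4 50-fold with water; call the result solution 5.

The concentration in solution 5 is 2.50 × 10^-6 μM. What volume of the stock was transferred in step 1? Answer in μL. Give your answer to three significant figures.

Step 1: v brought to 960 μL → factor = 960 μL/v
Step 2: 0.6 mL brought to 15 mL → factor 15/0.6 = 25
Step 3: 4-fold → factor 4
Step 4: 10-fold → factor 10
Step 5: 50-fold → factor 50
Product of known-step factors = 50000
Overall factor = 1.50 μM / (2.50 × 10^-6 μM) = 6 × 10^5
Step-1 factor = 6 × 10^5 / 50000 = 12
v = 960 μL / 12 = 80.0 μL

80.0 μL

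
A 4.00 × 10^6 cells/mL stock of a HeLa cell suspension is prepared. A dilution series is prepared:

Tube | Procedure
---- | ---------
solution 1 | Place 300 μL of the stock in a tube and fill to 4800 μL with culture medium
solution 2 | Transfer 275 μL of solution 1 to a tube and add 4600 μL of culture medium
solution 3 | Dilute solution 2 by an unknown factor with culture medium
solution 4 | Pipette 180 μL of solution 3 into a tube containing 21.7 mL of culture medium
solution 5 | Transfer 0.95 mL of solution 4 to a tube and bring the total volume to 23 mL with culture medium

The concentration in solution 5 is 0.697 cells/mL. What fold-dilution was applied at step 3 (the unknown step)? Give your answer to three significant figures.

Step 1: 300 μL brought to 4800 μL → factor 4800/300 = 16
Step 2: 275 μL + 4600 μL = 4875 μL total → factor 4875/275 = 17.727
Step 3: unknown factor x
Step 4: 180 μL + 21.7 mL = 21880 μL total → factor 21880/180 = 121.56
Step 5: 0.95 mL brought to 23 mL → factor 23/0.95 = 24.211
Product of known-step factors = 8.3472 × 10^5
Overall factor = 4.00 × 10^6 cells/mL / (0.697 cells/mL) = 5.7389 × 10^6
x = 5.7389 × 10^6 / 8.3472 × 10^5 = 6.88

6.88-fold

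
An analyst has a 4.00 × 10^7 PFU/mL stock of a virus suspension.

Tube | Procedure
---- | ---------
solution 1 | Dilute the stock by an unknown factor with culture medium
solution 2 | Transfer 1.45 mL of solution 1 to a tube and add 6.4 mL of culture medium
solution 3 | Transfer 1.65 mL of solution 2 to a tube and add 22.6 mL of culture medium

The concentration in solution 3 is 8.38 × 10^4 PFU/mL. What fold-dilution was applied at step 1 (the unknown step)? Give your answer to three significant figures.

6.00-fold

Step 1: unknown factor x
Step 2: 1.45 mL + 6.4 mL = 7.85 mL total → factor 7.85/1.45 = 5.4138
Step 3: 1.65 mL + 22.6 mL = 24.25 mL total → factor 24.25/1.65 = 14.697
Product of known-step factors = 79.566
Overall factor = 4.00 × 10^7 PFU/mL / (8.38 × 10^4 PFU/mL) = 477.33
x = 477.33 / 79.566 = 6.00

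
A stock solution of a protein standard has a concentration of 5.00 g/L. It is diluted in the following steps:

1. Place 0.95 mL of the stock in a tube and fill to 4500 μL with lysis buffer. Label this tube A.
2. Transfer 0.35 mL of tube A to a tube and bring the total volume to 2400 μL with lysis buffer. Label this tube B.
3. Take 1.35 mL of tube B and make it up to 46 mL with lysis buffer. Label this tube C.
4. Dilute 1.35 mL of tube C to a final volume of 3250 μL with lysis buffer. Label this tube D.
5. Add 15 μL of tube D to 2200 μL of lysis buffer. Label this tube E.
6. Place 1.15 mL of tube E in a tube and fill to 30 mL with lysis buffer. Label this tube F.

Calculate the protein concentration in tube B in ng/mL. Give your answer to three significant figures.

1.54 × 10^5 ng/mL

Step 1: 0.95 mL brought to 4500 μL → factor 4.5/0.95 = 4.7368
Step 2: 0.35 mL brought to 2400 μL → factor 2.4/0.35 = 6.8571
Dilution factor through tube B = 4.7368 × 6.8571 = 32.481
[tube B] = 5.00 g/L / 32.481 = 0.1539 g/L = 1.54 × 10^5 ng/mL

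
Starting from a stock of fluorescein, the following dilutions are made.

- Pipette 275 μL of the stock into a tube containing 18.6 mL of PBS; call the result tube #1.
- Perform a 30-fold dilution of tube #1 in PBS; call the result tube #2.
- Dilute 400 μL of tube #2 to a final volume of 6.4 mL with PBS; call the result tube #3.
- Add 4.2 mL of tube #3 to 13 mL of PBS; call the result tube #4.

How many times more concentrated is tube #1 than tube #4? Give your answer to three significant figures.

1.97 × 10^3

Step 1: 275 μL + 18.6 mL = 18875 μL total → factor 18875/275 = 68.636
Step 2: 30-fold → factor 30
Step 3: 400 μL brought to 6.4 mL → factor 6400/400 = 16
Step 4: 4.2 mL + 13 mL = 17.2 mL total → factor 17.2/4.2 = 4.0952
Dilution factor to tube #1 = 68.636; to tube #4 = 1.3492 × 10^5
[tube #1]/[tube #4] = (factor to tube #4)/(factor to tube #1) = 1.3492 × 10^5/68.636 = 1.97 × 10^3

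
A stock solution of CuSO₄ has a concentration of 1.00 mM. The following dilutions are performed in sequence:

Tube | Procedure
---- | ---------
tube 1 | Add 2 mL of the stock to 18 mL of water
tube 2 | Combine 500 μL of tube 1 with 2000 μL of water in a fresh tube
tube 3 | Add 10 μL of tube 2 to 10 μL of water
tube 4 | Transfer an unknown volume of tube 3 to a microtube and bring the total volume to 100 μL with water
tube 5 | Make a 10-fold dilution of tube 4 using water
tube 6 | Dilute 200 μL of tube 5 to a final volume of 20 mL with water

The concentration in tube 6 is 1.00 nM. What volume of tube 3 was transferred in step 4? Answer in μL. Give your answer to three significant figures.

10.0 μL

Step 1: 2 mL + 18 mL = 20 mL total → factor 20/2 = 10
Step 2: 500 μL + 2000 μL = 2500 μL total → factor 2500/500 = 5
Step 3: 10 μL + 10 μL = 20 μL total → factor 20/10 = 2
Step 4: v brought to 100 μL → factor = 100 μL/v
Step 5: 10-fold → factor 10
Step 6: 200 μL brought to 20 mL → factor 20000/200 = 100
Product of known-step factors = 1 × 10^5
Overall factor = 1.00 mM / (1.00 nM) = 1 × 10^6
Step-4 factor = 1 × 10^6 / 1 × 10^5 = 10
v = 100 μL / 10 = 10.0 μL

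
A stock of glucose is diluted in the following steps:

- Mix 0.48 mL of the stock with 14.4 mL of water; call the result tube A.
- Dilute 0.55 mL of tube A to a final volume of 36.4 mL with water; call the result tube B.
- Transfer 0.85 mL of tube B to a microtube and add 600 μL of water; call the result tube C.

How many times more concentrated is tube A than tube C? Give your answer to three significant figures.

113

Step 1: 0.48 mL + 14.4 mL = 14.88 mL total → factor 14.88/0.48 = 31
Step 2: 0.55 mL brought to 36.4 mL → factor 36.4/0.55 = 66.182
Step 3: 0.85 mL + 600 μL = 1.45 mL total → factor 1.45/0.85 = 1.7059
Dilution factor to tube A = 31; to tube C = 3499.9
[tube A]/[tube C] = (factor to tube C)/(factor to tube A) = 3499.9/31 = 113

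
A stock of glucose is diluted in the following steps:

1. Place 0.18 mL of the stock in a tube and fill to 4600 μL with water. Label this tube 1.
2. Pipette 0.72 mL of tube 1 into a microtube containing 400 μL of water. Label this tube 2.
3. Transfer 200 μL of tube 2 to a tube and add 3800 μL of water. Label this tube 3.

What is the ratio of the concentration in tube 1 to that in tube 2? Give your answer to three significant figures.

Step 1: 0.18 mL brought to 4600 μL → factor 4.6/0.18 = 25.556
Step 2: 0.72 mL + 400 μL = 1.12 mL total → factor 1.12/0.72 = 1.5556
Dilution factor to tube 1 = 25.556; to tube 2 = 39.753
[tube 1]/[tube 2] = (factor to tube 2)/(factor to tube 1) = 39.753/25.556 = 1.56

1.56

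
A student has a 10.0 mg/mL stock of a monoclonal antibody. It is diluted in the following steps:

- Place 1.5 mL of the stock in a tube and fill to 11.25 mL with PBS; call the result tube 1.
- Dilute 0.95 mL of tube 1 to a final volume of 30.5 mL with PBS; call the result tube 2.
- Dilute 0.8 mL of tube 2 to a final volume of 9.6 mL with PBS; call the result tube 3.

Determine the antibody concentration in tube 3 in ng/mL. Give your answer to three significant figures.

3.46 × 10^3 ng/mL

Step 1: 1.5 mL brought to 11.25 mL → factor 11.25/1.5 = 7.5
Step 2: 0.95 mL brought to 30.5 mL → factor 30.5/0.95 = 32.105
Step 3: 0.8 mL brought to 9.6 mL → factor 9.6/0.8 = 12
Overall dilution factor = 7.5 × 32.105 × 12 = 2889.5
Final = 10.0 mg/mL / 2889.5 = 0.003461 mg/mL = 3.46 × 10^3 ng/mL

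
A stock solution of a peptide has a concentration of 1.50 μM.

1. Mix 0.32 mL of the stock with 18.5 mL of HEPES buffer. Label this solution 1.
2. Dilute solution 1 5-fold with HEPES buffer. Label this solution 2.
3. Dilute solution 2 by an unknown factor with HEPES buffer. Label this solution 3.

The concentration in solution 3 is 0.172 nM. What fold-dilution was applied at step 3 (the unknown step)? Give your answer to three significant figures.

Step 1: 0.32 mL + 18.5 mL = 18.82 mL total → factor 18.82/0.32 = 58.812
Step 2: 5-fold → factor 5
Step 3: unknown factor x
Product of known-step factors = 294.06
Overall factor = 1.50 μM / (0.172 nM) = 8720.9
x = 8720.9 / 294.06 = 29.7

29.7-fold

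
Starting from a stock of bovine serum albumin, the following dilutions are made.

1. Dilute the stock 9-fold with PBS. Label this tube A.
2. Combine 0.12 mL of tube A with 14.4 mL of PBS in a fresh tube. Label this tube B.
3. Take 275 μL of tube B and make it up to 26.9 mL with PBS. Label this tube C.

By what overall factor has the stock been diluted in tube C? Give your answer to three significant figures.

1.07 × 10^5

Step 1: 9-fold → factor 9
Step 2: 0.12 mL + 14.4 mL = 14.52 mL total → factor 14.52/0.12 = 121
Step 3: 275 μL brought to 26.9 mL → factor 26900/275 = 97.818
Overall dilution factor = 9 × 121 × 97.818 = 1.0652 × 10^5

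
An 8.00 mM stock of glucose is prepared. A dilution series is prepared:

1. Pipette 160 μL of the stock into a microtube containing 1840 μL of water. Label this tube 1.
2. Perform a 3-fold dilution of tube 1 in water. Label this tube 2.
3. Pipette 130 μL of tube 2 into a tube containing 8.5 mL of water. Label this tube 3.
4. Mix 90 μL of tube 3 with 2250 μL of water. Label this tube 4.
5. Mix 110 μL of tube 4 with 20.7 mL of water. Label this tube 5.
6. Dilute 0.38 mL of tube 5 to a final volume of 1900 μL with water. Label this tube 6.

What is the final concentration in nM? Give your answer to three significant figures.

Step 1: 160 μL + 1840 μL = 2000 μL total → factor 2000/160 = 12.5
Step 2: 3-fold → factor 3
Step 3: 130 μL + 8.5 mL = 8630 μL total → factor 8630/130 = 66.385
Step 4: 90 μL + 2250 μL = 2340 μL total → factor 2340/90 = 26
Step 5: 110 μL + 20.7 mL = 20810 μL total → factor 20810/110 = 189.18
Step 6: 0.38 mL brought to 1900 μL → factor 1.9/0.38 = 5
Overall dilution factor = 12.5 × 3 × 66.385 × 26 × 189.18 × 5 = 6.1224 × 10^7
Final = 8.00 mM / 6.1224 × 10^7 = 1.307 × 10^-7 mM = 0.131 nM

0.131 nM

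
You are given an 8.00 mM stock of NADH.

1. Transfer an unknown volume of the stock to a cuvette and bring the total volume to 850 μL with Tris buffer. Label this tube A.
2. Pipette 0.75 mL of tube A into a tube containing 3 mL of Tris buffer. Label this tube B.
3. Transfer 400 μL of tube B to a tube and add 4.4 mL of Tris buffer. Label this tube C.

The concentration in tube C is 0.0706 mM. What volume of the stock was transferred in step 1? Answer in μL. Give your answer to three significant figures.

450 μL

Step 1: v brought to 850 μL → factor = 850 μL/v
Step 2: 0.75 mL + 3 mL = 3.75 mL total → factor 3.75/0.75 = 5
Step 3: 400 μL + 4.4 mL = 4800 μL total → factor 4800/400 = 12
Product of known-step factors = 60
Overall factor = 8.00 mM / (0.0706 mM) = 113.31
Step-1 factor = 113.31 / 60 = 1.8886
v = 850 μL / 1.8886 = 450 μL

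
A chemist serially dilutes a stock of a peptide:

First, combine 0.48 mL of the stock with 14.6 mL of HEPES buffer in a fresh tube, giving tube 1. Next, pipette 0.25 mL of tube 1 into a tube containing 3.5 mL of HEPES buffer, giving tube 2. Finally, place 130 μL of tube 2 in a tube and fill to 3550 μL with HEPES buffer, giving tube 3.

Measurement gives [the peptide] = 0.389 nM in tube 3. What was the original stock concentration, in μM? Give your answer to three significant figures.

5.01 μM

Step 1: 0.48 mL + 14.6 mL = 15.08 mL total → factor 15.08/0.48 = 31.417
Step 2: 0.25 mL + 3.5 mL = 3.75 mL total → factor 3.75/0.25 = 15
Step 3: 130 μL brought to 3550 μL → factor 3550/130 = 27.308
Overall dilution factor = 31.417 × 15 × 27.308 = 12869
Stock = 0.389 nM × 12869 = 5006 nM = 5.01 μM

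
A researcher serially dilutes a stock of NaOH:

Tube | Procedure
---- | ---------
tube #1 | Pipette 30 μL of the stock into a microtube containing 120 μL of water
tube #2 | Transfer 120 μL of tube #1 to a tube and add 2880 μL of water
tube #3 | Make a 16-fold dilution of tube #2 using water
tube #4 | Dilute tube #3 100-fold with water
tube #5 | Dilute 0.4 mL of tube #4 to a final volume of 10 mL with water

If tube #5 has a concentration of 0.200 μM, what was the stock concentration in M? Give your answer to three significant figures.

1.00 M

Step 1: 30 μL + 120 μL = 150 μL total → factor 150/30 = 5
Step 2: 120 μL + 2880 μL = 3000 μL total → factor 3000/120 = 25
Step 3: 16-fold → factor 16
Step 4: 100-fold → factor 100
Step 5: 0.4 mL brought to 10 mL → factor 10/0.4 = 25
Overall dilution factor = 5 × 25 × 16 × 100 × 25 = 5 × 10^6
Stock = 0.200 μM × 5 × 10^6 = 1.000 × 10^6 μM = 1.00 M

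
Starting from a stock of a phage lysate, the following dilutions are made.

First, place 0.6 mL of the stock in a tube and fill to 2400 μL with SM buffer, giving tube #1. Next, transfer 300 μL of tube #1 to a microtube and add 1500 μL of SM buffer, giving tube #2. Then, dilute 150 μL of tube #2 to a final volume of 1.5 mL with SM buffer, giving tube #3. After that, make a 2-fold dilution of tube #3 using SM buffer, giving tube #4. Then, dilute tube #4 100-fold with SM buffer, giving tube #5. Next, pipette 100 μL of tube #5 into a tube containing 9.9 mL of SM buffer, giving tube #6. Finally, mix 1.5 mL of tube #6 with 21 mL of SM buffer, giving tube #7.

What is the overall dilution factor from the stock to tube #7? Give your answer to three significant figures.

7.20 × 10^7

Step 1: 0.6 mL brought to 2400 μL → factor 2.4/0.6 = 4
Step 2: 300 μL + 1500 μL = 1800 μL total → factor 1800/300 = 6
Step 3: 150 μL brought to 1.5 mL → factor 1500/150 = 10
Step 4: 2-fold → factor 2
Step 5: 100-fold → factor 100
Step 6: 100 μL + 9.9 mL = 10000 μL total → factor 10000/100 = 100
Step 7: 1.5 mL + 21 mL = 22.5 mL total → factor 22.5/1.5 = 15
Overall dilution factor = 4 × 6 × 10 × 2 × 100 × 100 × 15 = 7.2 × 10^7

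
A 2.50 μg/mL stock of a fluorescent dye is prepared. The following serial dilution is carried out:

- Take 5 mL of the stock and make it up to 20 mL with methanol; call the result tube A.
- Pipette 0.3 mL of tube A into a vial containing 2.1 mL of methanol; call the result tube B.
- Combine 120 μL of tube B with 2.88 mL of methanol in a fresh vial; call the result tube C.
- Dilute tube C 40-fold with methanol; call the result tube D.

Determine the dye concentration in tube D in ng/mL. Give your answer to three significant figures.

Step 1: 5 mL brought to 20 mL → factor 20/5 = 4
Step 2: 0.3 mL + 2.1 mL = 2.4 mL total → factor 2.4/0.3 = 8
Step 3: 120 μL + 2.88 mL = 3000 μL total → factor 3000/120 = 25
Step 4: 40-fold → factor 40
Overall dilution factor = 4 × 8 × 25 × 40 = 32000
Final = 2.50 μg/mL / 32000 = 7.813 × 10^-5 μg/mL = 0.0781 ng/mL

0.0781 ng/mL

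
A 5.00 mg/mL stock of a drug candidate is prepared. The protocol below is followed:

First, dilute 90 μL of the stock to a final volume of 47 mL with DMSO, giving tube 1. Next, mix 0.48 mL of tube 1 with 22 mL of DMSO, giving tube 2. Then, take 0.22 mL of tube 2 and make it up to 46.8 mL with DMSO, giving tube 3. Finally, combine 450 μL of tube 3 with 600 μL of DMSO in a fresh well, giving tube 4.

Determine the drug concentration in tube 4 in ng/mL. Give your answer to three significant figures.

0.412 ng/mL

Step 1: 90 μL brought to 47 mL → factor 47000/90 = 522.22
Step 2: 0.48 mL + 22 mL = 22.48 mL total → factor 22.48/0.48 = 46.833
Step 3: 0.22 mL brought to 46.8 mL → factor 46.8/0.22 = 212.73
Step 4: 450 μL + 600 μL = 1050 μL total → factor 1050/450 = 2.3333
Overall dilution factor = 522.22 × 46.833 × 212.73 × 2.3333 = 1.214 × 10^7
Final = 5.00 mg/mL / 1.214 × 10^7 = 4.119 × 10^-7 mg/mL = 0.412 ng/mL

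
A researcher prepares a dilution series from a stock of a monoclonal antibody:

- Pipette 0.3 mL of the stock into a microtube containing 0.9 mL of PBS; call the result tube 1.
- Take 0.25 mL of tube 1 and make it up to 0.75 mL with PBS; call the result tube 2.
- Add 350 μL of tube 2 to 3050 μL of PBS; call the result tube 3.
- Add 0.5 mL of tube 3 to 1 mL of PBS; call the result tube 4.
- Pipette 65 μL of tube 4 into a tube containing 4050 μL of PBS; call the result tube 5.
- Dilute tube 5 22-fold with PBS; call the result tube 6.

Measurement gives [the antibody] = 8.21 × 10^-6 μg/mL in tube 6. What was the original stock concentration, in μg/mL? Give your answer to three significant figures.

4.00 μg/mL

Step 1: 0.3 mL + 0.9 mL = 1.2 mL total → factor 1.2/0.3 = 4
Step 2: 0.25 mL brought to 0.75 mL → factor 0.75/0.25 = 3
Step 3: 350 μL + 3050 μL = 3400 μL total → factor 3400/350 = 9.7143
Step 4: 0.5 mL + 1 mL = 1.5 mL total → factor 1.5/0.5 = 3
Step 5: 65 μL + 4050 μL = 4115 μL total → factor 4115/65 = 63.308
Step 6: 22-fold → factor 22
Overall dilution factor = 4 × 3 × 9.7143 × 3 × 63.308 × 22 = 4.8707 × 10^5
Stock = 8.21 × 10^-6 μg/mL × 4.8707 × 10^5 = 4.00 μg/mL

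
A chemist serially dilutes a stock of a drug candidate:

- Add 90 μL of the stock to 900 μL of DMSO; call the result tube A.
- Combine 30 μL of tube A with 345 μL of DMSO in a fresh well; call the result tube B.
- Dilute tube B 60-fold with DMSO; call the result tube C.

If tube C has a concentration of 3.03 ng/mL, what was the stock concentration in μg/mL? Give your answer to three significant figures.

25.0 μg/mL

Step 1: 90 μL + 900 μL = 990 μL total → factor 990/90 = 11
Step 2: 30 μL + 345 μL = 375 μL total → factor 375/30 = 12.5
Step 3: 60-fold → factor 60
Overall dilution factor = 11 × 12.5 × 60 = 8250
Stock = 3.03 ng/mL × 8250 = 2.500 × 10^4 ng/mL = 25.0 μg/mL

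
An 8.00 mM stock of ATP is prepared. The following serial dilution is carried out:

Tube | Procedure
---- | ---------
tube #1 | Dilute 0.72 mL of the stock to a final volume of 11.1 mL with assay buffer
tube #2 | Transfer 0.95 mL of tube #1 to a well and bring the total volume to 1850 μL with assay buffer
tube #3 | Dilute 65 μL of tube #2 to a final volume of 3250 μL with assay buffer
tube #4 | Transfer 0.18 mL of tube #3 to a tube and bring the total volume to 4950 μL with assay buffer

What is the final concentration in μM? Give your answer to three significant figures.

Step 1: 0.72 mL brought to 11.1 mL → factor 11.1/0.72 = 15.417
Step 2: 0.95 mL brought to 1850 μL → factor 1.85/0.95 = 1.9474
Step 3: 65 μL brought to 3250 μL → factor 3250/65 = 50
Step 4: 0.18 mL brought to 4950 μL → factor 4.95/0.18 = 27.5
Overall dilution factor = 15.417 × 1.9474 × 50 × 27.5 = 41280
Final = 8.00 mM / 41280 = 0.0001938 mM = 0.194 μM

0.194 μM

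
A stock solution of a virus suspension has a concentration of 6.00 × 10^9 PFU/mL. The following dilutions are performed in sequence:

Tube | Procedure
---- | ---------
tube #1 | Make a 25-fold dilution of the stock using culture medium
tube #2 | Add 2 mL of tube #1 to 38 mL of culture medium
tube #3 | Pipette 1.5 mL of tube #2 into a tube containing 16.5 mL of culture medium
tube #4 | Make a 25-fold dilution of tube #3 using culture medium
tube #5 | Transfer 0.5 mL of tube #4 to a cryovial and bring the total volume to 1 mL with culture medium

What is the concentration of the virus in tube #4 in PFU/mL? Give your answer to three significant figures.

Step 1: 25-fold → factor 25
Step 2: 2 mL + 38 mL = 40 mL total → factor 40/2 = 20
Step 3: 1.5 mL + 16.5 mL = 18 mL total → factor 18/1.5 = 12
Step 4: 25-fold → factor 25
Dilution factor through tube #4 = 25 × 20 × 12 × 25 = 1.5 × 10^5
[tube #4] = 6.00 × 10^9 PFU/mL / 1.5 × 10^5 = 4.00 × 10^4 PFU/mL

4.00 × 10^4 PFU/mL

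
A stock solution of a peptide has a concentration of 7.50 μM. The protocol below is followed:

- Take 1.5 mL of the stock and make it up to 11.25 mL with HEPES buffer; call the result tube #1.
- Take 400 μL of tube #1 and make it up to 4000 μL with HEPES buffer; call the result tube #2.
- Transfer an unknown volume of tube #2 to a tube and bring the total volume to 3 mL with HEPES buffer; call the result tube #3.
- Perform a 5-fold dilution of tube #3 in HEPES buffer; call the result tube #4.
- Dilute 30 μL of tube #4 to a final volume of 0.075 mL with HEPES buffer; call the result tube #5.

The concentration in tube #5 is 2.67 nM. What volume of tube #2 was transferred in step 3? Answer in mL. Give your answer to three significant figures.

1.00 mL

Step 1: 1.5 mL brought to 11.25 mL → factor 11.25/1.5 = 7.5
Step 2: 400 μL brought to 4000 μL → factor 4000/400 = 10
Step 3: v brought to 3 mL → factor = 3 mL/v
Step 4: 5-fold → factor 5
Step 5: 30 μL brought to 0.075 mL → factor 75/30 = 2.5
Product of known-step factors = 937.5
Overall factor = 7.50 μM / (2.67 nM) = 2809
Step-3 factor = 2809 / 937.5 = 2.9963
v = 3 mL / 2.9963 = 1.00 mL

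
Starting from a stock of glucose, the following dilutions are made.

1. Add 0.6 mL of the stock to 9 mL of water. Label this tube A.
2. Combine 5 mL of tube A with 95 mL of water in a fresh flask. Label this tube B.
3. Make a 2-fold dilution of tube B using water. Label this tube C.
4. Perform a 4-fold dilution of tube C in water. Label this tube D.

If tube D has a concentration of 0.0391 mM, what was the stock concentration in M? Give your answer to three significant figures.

Step 1: 0.6 mL + 9 mL = 9.6 mL total → factor 9.6/0.6 = 16
Step 2: 5 mL + 95 mL = 100 mL total → factor 100/5 = 20
Step 3: 2-fold → factor 2
Step 4: 4-fold → factor 4
Overall dilution factor = 16 × 20 × 2 × 4 = 2560
Stock = 0.0391 mM × 2560 = 100.1 mM = 0.100 M

0.100 M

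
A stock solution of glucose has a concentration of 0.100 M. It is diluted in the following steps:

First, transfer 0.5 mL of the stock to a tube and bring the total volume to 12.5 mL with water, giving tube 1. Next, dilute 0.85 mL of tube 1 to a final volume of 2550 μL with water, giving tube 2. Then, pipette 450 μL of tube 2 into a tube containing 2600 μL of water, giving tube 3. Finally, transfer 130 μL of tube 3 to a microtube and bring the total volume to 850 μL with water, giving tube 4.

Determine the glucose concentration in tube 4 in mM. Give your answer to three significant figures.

0.0301 mM

Step 1: 0.5 mL brought to 12.5 mL → factor 12.5/0.5 = 25
Step 2: 0.85 mL brought to 2550 μL → factor 2.55/0.85 = 3
Step 3: 450 μL + 2600 μL = 3050 μL total → factor 3050/450 = 6.7778
Step 4: 130 μL brought to 850 μL → factor 850/130 = 6.5385
Overall dilution factor = 25 × 3 × 6.7778 × 6.5385 = 3323.7
Final = 0.100 M / 3323.7 = 3.009 × 10^-5 M = 0.0301 mM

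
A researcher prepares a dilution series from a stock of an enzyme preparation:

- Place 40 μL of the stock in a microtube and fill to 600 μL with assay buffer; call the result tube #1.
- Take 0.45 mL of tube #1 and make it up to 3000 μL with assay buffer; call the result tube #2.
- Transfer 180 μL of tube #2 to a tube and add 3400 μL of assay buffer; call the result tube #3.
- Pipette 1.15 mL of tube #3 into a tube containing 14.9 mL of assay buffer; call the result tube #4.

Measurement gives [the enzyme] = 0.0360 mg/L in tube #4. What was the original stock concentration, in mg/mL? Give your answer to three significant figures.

0.999 mg/mL

Step 1: 40 μL brought to 600 μL → factor 600/40 = 15
Step 2: 0.45 mL brought to 3000 μL → factor 3/0.45 = 6.6667
Step 3: 180 μL + 3400 μL = 3580 μL total → factor 3580/180 = 19.889
Step 4: 1.15 mL + 14.9 mL = 16.05 mL total → factor 16.05/1.15 = 13.957
Overall dilution factor = 15 × 6.6667 × 19.889 × 13.957 = 27758
Stock = 0.0360 mg/L × 27758 = 999.3 mg/L = 0.999 mg/mL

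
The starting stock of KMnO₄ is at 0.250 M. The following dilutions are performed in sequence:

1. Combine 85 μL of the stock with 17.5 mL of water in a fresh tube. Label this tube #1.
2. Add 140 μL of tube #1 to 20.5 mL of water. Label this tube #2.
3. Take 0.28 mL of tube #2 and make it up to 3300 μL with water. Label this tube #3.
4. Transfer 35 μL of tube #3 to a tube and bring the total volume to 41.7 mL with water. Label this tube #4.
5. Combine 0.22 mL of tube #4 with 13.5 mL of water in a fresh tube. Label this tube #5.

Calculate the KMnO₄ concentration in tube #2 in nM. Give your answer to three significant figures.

Step 1: 85 μL + 17.5 mL = 17585 μL total → factor 17585/85 = 206.88
Step 2: 140 μL + 20.5 mL = 20640 μL total → factor 20640/140 = 147.43
Dilution factor through tube #2 = 206.88 × 147.43 = 30500
[tube #2] = 0.250 M / 30500 = 8.197 × 10^-6 M = 8.20 × 10^3 nM

8.20 × 10^3 nM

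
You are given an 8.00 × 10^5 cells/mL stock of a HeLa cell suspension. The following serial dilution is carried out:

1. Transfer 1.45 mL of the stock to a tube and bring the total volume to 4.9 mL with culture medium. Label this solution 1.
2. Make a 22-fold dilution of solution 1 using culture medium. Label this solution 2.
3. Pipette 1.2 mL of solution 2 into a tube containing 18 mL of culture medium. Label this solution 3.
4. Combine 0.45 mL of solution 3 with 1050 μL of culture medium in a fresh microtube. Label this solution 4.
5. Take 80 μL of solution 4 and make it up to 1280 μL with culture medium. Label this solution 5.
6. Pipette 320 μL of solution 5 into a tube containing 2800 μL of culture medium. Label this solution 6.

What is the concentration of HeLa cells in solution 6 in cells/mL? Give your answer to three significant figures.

1.29 cells/mL

Step 1: 1.45 mL brought to 4.9 mL → factor 4.9/1.45 = 3.3793
Step 2: 22-fold → factor 22
Step 3: 1.2 mL + 18 mL = 19.2 mL total → factor 19.2/1.2 = 16
Step 4: 0.45 mL + 1050 μL = 1.5 mL total → factor 1.5/0.45 = 3.3333
Step 5: 80 μL brought to 1280 μL → factor 1280/80 = 16
Step 6: 320 μL + 2800 μL = 3120 μL total → factor 3120/320 = 9.75
Overall dilution factor = 3.3793 × 22 × 16 × 3.3333 × 16 × 9.75 = 6.1855 × 10^5
Final = 8.00 × 10^5 cells/mL / 6.1855 × 10^5 = 1.29 cells/mL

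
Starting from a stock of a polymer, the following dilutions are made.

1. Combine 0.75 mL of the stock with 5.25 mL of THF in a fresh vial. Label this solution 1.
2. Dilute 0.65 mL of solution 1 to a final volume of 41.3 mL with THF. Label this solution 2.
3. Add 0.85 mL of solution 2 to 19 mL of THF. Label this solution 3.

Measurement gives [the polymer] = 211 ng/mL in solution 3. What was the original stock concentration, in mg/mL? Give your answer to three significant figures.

Step 1: 0.75 mL + 5.25 mL = 6 mL total → factor 6/0.75 = 8
Step 2: 0.65 mL brought to 41.3 mL → factor 41.3/0.65 = 63.538
Step 3: 0.85 mL + 19 mL = 19.85 mL total → factor 19.85/0.85 = 23.353
Overall dilution factor = 8 × 63.538 × 23.353 = 11870
Stock = 211 ng/mL × 11870 = 2.505 × 10^6 ng/mL = 2.50 mg/mL

2.50 mg/mL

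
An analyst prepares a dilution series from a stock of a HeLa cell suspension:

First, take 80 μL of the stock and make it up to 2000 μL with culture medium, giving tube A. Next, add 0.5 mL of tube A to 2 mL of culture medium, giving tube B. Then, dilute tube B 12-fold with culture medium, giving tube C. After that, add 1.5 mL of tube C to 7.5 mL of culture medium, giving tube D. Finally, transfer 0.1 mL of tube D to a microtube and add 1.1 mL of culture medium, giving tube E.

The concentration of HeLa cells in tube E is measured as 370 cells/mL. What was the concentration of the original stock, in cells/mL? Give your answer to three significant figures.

4.00 × 10^7 cells/mL

Step 1: 80 μL brought to 2000 μL → factor 2000/80 = 25
Step 2: 0.5 mL + 2 mL = 2.5 mL total → factor 2.5/0.5 = 5
Step 3: 12-fold → factor 12
Step 4: 1.5 mL + 7.5 mL = 9 mL total → factor 9/1.5 = 6
Step 5: 0.1 mL + 1.1 mL = 1.2 mL total → factor 1.2/0.1 = 12
Overall dilution factor = 25 × 5 × 12 × 6 × 12 = 1.08 × 10^5
Stock = 370 cells/mL × 1.08 × 10^5 = 4.00 × 10^7 cells/mL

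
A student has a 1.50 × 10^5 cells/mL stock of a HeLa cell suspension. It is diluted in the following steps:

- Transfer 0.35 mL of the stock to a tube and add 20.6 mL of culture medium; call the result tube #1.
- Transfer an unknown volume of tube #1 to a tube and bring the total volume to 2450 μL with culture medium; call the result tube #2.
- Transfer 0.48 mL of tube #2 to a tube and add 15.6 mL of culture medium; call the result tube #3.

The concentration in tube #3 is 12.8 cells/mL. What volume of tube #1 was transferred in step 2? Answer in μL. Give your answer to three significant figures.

Step 1: 0.35 mL + 20.6 mL = 20.95 mL total → factor 20.95/0.35 = 59.857
Step 2: v brought to 2450 μL → factor = 2450 μL/v
Step 3: 0.48 mL + 15.6 mL = 16.08 mL total → factor 16.08/0.48 = 33.5
Product of known-step factors = 2005.2
Overall factor = 1.50 × 10^5 cells/mL / (12.8 cells/mL) = 11719
Step-2 factor = 11719 / 2005.2 = 5.8441
v = 2450 μL / 5.8441 = 419 μL

419 μL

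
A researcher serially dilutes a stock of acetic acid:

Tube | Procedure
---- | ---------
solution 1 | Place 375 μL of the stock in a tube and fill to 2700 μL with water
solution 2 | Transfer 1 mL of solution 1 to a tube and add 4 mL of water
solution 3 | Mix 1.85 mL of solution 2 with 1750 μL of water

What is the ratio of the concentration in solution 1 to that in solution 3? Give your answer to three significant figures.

9.73

Step 1: 375 μL brought to 2700 μL → factor 2700/375 = 7.2
Step 2: 1 mL + 4 mL = 5 mL total → factor 5/1 = 5
Step 3: 1.85 mL + 1750 μL = 3.6 mL total → factor 3.6/1.85 = 1.9459
Dilution factor to solution 1 = 7.2; to solution 3 = 70.054
[solution 1]/[solution 3] = (factor to solution 3)/(factor to solution 1) = 70.054/7.2 = 9.73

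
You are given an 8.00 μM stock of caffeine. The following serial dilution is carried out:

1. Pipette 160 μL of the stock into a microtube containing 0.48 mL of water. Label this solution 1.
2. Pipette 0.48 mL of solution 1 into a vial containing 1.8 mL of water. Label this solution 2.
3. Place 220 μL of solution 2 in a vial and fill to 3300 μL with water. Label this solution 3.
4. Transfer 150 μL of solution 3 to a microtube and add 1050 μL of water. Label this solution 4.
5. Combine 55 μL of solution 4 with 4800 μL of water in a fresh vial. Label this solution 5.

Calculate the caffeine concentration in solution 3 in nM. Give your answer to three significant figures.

28.1 nM

Step 1: 160 μL + 0.48 mL = 640 μL total → factor 640/160 = 4
Step 2: 0.48 mL + 1.8 mL = 2.28 mL total → factor 2.28/0.48 = 4.75
Step 3: 220 μL brought to 3300 μL → factor 3300/220 = 15
Dilution factor through solution 3 = 4 × 4.75 × 15 = 285
[solution 3] = 8.00 μM / 285 = 0.02807 μM = 28.1 nM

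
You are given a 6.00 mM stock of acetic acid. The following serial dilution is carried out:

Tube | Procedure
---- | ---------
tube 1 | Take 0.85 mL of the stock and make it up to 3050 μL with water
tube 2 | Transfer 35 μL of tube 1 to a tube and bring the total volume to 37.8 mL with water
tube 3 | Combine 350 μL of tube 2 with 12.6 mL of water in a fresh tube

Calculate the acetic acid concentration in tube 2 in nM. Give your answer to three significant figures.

Step 1: 0.85 mL brought to 3050 μL → factor 3.05/0.85 = 3.5882
Step 2: 35 μL brought to 37.8 mL → factor 37800/35 = 1080
Dilution factor through tube 2 = 3.5882 × 1080 = 3875.3
[tube 2] = 6.00 mM / 3875.3 = 0.001548 mM = 1.55 × 10^3 nM

1.55 × 10^3 nM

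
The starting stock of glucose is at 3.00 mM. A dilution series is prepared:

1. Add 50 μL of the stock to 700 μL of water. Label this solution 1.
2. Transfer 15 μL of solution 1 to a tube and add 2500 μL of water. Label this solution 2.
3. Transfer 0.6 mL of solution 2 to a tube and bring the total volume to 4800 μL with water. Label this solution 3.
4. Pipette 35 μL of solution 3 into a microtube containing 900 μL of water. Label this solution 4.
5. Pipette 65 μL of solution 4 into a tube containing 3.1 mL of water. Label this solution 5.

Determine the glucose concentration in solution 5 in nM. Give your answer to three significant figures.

Step 1: 50 μL + 700 μL = 750 μL total → factor 750/50 = 15
Step 2: 15 μL + 2500 μL = 2515 μL total → factor 2515/15 = 167.67
Step 3: 0.6 mL brought to 4800 μL → factor 4.8/0.6 = 8
Step 4: 35 μL + 900 μL = 935 μL total → factor 935/35 = 26.714
Step 5: 65 μL + 3.1 mL = 3165 μL total → factor 3165/65 = 48.692
Overall dilution factor = 15 × 167.67 × 8 × 26.714 × 48.692 = 2.6172 × 10^7
Final = 3.00 mM / 2.6172 × 10^7 = 1.146 × 10^-7 mM = 0.115 nM

0.115 nM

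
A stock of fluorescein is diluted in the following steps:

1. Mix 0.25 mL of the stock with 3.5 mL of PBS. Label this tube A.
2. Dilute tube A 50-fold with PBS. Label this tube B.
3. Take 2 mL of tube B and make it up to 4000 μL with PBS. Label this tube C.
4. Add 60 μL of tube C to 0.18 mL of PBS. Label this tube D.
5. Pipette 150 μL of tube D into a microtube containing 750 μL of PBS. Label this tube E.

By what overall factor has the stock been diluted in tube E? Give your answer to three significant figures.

Step 1: 0.25 mL + 3.5 mL = 3.75 mL total → factor 3.75/0.25 = 15
Step 2: 50-fold → factor 50
Step 3: 2 mL brought to 4000 μL → factor 4/2 = 2
Step 4: 60 μL + 0.18 mL = 240 μL total → factor 240/60 = 4
Step 5: 150 μL + 750 μL = 900 μL total → factor 900/150 = 6
Overall dilution factor = 15 × 50 × 2 × 4 × 6 = 36000

3.60 × 10^4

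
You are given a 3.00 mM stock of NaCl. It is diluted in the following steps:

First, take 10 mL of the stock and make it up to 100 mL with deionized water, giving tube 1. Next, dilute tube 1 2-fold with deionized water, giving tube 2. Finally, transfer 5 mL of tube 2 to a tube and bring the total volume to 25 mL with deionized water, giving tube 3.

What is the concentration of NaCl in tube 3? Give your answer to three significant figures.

0.0300 mM

Step 1: 10 mL brought to 100 mL → factor 100/10 = 10
Step 2: 2-fold → factor 2
Step 3: 5 mL brought to 25 mL → factor 25/5 = 5
Dilution factor through tube 3 = 10 × 2 × 5 = 100
[tube 3] = 3.00 mM / 100 = 0.0300 mM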